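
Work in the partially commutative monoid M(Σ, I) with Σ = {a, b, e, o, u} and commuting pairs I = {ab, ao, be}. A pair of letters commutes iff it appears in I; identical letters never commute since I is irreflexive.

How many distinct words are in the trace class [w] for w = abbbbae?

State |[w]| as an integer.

35

drop 0:a onto floor
drop 1:b onto floor
drop 2:b onto {1:b}
drop 3:b onto {2:b}
drop 4:b onto {3:b}
drop 5:a onto {0:a}
drop 6:e onto {5:a}
ground layer = {0:a, 1:b}
drop-orders for the pieces not yet dropped (sum over which currently-grounded one goes next):
  1 to go: {4} 1  {6} 1
  2 to go: {3,4} 1  {4,6} 2  {5,6} 1
  3 to go: {0,5,6} 1  {2,3,4} 1  {3,4,6} 3  {4,5,6} 3
  4 to go: {0,4,5,6} 4  {1,2,3,4} 1  {2,3,4,6} 4  {3,4,5,6} 6
  5 to go: {0,3,4,5,6} 10  {1,2,3,4,6} 5  {2,3,4,5,6} 10
  if 0:a drops first: 15 orders
  if 1:b drops first: 20 orders
heap linearizations: 35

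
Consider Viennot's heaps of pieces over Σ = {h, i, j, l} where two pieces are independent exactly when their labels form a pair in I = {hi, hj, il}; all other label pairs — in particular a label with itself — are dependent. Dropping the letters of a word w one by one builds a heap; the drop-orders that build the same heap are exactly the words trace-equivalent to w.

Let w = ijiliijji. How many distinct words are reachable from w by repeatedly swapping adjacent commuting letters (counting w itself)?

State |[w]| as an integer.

0(i) covers ∅
1(j) covers 0:i
2(i) covers 1:j
3(l) covers 1:j
4(i) covers 2:i
5(i) covers 4:i
6(j) covers 3:l, 5:i
7(j) covers 6:j
8(i) covers 7:j
floor of heap: 0:i
completions by unplaced set U, small U first (add the entries for U minus each lowest piece of U):
  |U|=1: {8}:1
  |U|=2: {7,8}:1
  |U|=3: {6,7,8}:1
  |U|=4: {3,6,7,8}:1  {5,6,7,8}:1
  |U|=5: {3,5,6,7,8}:2  {4,5,6,7,8}:1
  |U|=6: {2,4,5,6,7,8}:1  {3,4,5,6,7,8}:3
  |U|=7: {2,3,4,5,6,7,8}:4
  start at 0(i): 4

4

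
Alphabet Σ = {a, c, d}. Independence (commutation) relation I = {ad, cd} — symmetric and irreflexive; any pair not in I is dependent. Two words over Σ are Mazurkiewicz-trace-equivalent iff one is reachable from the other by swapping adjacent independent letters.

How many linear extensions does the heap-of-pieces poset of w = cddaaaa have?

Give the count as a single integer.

21

#0=c has no predecessor
#1=d has no predecessor
#2=d depends on [1:d]
#3=a depends on [0:c]
#4=a depends on [3:a]
#5=a depends on [4:a]
#6=a depends on [5:a]
sources: [0:c, 1:d]
N(rest) = Σ N(rest − s) over sources s of rest; N(one piece) = 1:
  size 1 → [2]=1  [6]=1
  size 2 → [1,2]=1  [2,6]=2  [5,6]=1
  size 3 → [1,2,6]=3  [2,5,6]=3  [4,5,6]=1
  size 4 → [1,2,5,6]=6  [2,4,5,6]=4  [3,4,5,6]=1
  size 5 → [0,3,4,5,6]=1  [1,2,4,5,6]=10  [2,3,4,5,6]=5
  first=0(c) contributes 15
  first=1(d) contributes 6
|[w]| = 21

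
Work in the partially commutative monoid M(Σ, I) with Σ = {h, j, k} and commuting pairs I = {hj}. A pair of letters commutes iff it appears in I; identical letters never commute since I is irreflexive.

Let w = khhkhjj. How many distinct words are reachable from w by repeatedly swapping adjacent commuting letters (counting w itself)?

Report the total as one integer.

0(k) covers ∅
1(h) covers 0:k
2(h) covers 1:h
3(k) covers 2:h
4(h) covers 3:k
5(j) covers 3:k
6(j) covers 5:j
floor of heap: 0:k
completions by unplaced set U, small U first (add the entries for U minus each lowest piece of U):
  |U|=1: {4}:1  {6}:1
  |U|=2: {4,6}:2  {5,6}:1
  |U|=3: {4,5,6}:3
  |U|=4: {3,4,5,6}:3
  |U|=5: {2,3,4,5,6}:3
  start at 0(k): 3

3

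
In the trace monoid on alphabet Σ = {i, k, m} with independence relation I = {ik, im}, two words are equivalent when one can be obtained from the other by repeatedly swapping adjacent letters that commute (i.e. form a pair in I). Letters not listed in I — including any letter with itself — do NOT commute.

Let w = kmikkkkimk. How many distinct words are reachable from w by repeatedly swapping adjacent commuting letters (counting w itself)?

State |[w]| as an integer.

45

piece 0:k — minimal
piece 1:m rests on {0:k}
piece 2:i — minimal
piece 3:k rests on {1:m}
piece 4:k rests on {3:k}
piece 5:k rests on {4:k}
piece 6:k rests on {5:k}
piece 7:i rests on {2:i}
piece 8:m rests on {6:k}
piece 9:k rests on {8:m}
minimal pieces: {0:k, 2:i}
ways to finish when only these pieces remain (= sum over removing one remaining piece with nothing left below it):
  1 left: {7}→1  {9}→1
  2 left: {2,7}→1  {7,9}→2  {8,9}→1
  3 left: {2,7,9}→3  {6,8,9}→1  {7,8,9}→3
  4 left: {2,7,8,9}→6  {5,6,8,9}→1  {6,7,8,9}→4
  5 left: {2,6,7,8,9}→10  {4,5,6,8,9}→1  {5,6,7,8,9}→5
  6 left: {2,5,6,7,8,9}→15  {3,4,5,6,8,9}→1  {4,5,6,7,8,9}→6
  7 left: {1,3,4,5,6,8,9}→1  {2,4,5,6,7,8,9}→21  {3,4,5,6,7,8,9}→7
  8 left: {0,1,3,4,5,6,8,9}→1  {1,3,4,5,6,7,8,9}→8  {2,3,4,5,6,7,8,9}→28
  placing 0:k first → 36 extensions
  placing 2:i first → 9 extensions
total linear extensions = 45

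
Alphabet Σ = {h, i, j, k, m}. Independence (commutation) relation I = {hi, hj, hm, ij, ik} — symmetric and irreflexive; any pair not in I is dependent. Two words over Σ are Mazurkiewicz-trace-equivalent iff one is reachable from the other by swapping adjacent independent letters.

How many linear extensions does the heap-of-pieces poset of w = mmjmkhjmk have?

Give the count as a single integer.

3

drop 0:m onto floor
drop 1:m onto {0:m}
drop 2:j onto {1:m}
drop 3:m onto {2:j}
drop 4:k onto {3:m}
drop 5:h onto {4:k}
drop 6:j onto {4:k}
drop 7:m onto {6:j}
drop 8:k onto {5:h, 7:m}
ground layer = {0:m}
drop-orders for the pieces not yet dropped (sum over which currently-grounded one goes next):
  1 to go: {8} 1
  2 to go: {5,8} 1  {7,8} 1
  3 to go: {5,7,8} 2  {6,7,8} 1
  4 to go: {5,6,7,8} 3
  5 to go: {4,5,6,7,8} 3
  6 to go: {3,4,5,6,7,8} 3
  7 to go: {2,3,4,5,6,7,8} 3
  if 0:m drops first: 3 orders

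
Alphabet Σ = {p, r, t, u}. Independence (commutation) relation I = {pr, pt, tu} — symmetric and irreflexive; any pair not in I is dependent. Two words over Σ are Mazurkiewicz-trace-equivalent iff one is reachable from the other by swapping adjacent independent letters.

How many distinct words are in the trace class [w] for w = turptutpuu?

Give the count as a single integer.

87

piece 0:t — minimal
piece 1:u — minimal
piece 2:r rests on {0:t, 1:u}
piece 3:p rests on {1:u}
piece 4:t rests on {2:r}
piece 5:u rests on {2:r, 3:p}
piece 6:t rests on {4:t}
piece 7:p rests on {5:u}
piece 8:u rests on {7:p}
piece 9:u rests on {8:u}
minimal pieces: {0:t, 1:u}
ways to finish when only these pieces remain (= sum over removing one remaining piece with nothing left below it):
  1 left: {6}→1  {9}→1
  2 left: {4,6}→1  {6,9}→2  {8,9}→1
  3 left: {4,6,9}→3  {6,8,9}→3  {7,8,9}→1
  4 left: {4,6,8,9}→6  {5,7,8,9}→1  {6,7,8,9}→4
  5 left: {3,5,7,8,9}→1  {4,6,7,8,9}→10  {5,6,7,8,9}→5
  6 left: {3,5,6,7,8,9}→6  {4,5,6,7,8,9}→15
  7 left: {2,4,5,6,7,8,9}→15  {3,4,5,6,7,8,9}→21
  8 left: {0,2,4,5,6,7,8,9}→15  {2,3,4,5,6,7,8,9}→36
  placing 0:t first → 36 extensions
  placing 1:u first → 51 extensions
total linear extensions = 87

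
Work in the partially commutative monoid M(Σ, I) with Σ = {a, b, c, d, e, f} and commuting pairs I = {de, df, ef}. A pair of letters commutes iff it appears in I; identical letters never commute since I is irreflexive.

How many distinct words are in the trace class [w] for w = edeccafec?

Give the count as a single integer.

6

#0=e has no predecessor
#1=d has no predecessor
#2=e depends on [0:e]
#3=c depends on [1:d, 2:e]
#4=c depends on [3:c]
#5=a depends on [4:c]
#6=f depends on [5:a]
#7=e depends on [5:a]
#8=c depends on [6:f, 7:e]
sources: [0:e, 1:d]
N(rest) = Σ N(rest − s) over sources s of rest; N(one piece) = 1:
  size 1 → [8]=1
  size 2 → [6,8]=1  [7,8]=1
  size 3 → [6,7,8]=2
  size 4 → [5,6,7,8]=2
  size 5 → [4,5,6,7,8]=2
  size 6 → [3,4,5,6,7,8]=2
  size 7 → [1,3,4,5,6,7,8]=2  [2,3,4,5,6,7,8]=2
  first=0(e) contributes 4
  first=1(d) contributes 2
|[w]| = 6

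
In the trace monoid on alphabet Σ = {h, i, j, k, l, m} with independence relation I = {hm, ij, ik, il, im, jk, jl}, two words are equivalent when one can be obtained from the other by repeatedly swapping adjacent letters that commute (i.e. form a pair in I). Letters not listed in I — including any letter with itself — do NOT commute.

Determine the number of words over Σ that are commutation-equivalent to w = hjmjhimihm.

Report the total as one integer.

0(h) covers ∅
1(j) covers 0:h
2(m) covers 1:j
3(j) covers 2:m
4(h) covers 3:j
5(i) covers 4:h
6(m) covers 3:j
7(i) covers 5:i
8(h) covers 7:i
9(m) covers 6:m
floor of heap: 0:h
completions by unplaced set U, small U first (add the entries for U minus each lowest piece of U):
  |U|=1: {8}:1  {9}:1
  |U|=2: {6,9}:1  {7,8}:1  {8,9}:2
  |U|=3: {5,7,8}:1  {6,8,9}:3  {7,8,9}:3
  |U|=4: {4,5,7,8}:1  {5,7,8,9}:4  {6,7,8,9}:6
  |U|=5: {4,5,7,8,9}:5  {5,6,7,8,9}:10
  |U|=6: {4,5,6,7,8,9}:15
  |U|=7: {3,4,5,6,7,8,9}:15
  |U|=8: {2,3,4,5,6,7,8,9}:15
  start at 0(h): 15

15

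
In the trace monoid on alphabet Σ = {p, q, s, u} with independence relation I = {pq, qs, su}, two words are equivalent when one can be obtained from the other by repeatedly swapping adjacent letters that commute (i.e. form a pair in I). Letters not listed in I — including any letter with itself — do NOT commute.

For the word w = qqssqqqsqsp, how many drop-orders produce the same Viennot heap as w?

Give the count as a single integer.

462

piece 0:q — minimal
piece 1:q rests on {0:q}
piece 2:s — minimal
piece 3:s rests on {2:s}
piece 4:q rests on {1:q}
piece 5:q rests on {4:q}
piece 6:q rests on {5:q}
piece 7:s rests on {3:s}
piece 8:q rests on {6:q}
piece 9:s rests on {7:s}
piece 10:p rests on {9:s}
minimal pieces: {0:q, 2:s}
ways to finish when only these pieces remain (= sum over removing one remaining piece with nothing left below it):
  1 left: {8}→1  {10}→1
  2 left: {6,8}→1  {8,10}→2  {9,10}→1
  3 left: {5,6,8}→1  {6,8,10}→3  {7,9,10}→1  {8,9,10}→3
  4 left: {3,7,9,10}→1  {4,5,6,8}→1  {5,6,8,10}→4  {6,8,9,10}→6  {7,8,9,10}→4
  5 left: {1,4,5,6,8}→1  {2,3,7,9,10}→1  {3,7,8,9,10}→5  {4,5,6,8,10}→5  {5,6,8,9,10}→10  {6,7,8,9,10}→10
  6 left: {0,1,4,5,6,8}→1  {1,4,5,6,8,10}→6  {2,3,7,8,9,10}→6  {3,6,7,8,9,10}→15  {4,5,6,8,9,10}→15  {5,6,7,8,9,10}→20
  7 left: {0,1,4,5,6,8,10}→7  {1,4,5,6,8,9,10}→21  {2,3,6,7,8,9,10}→21  {3,5,6,7,8,9,10}→35  {4,5,6,7,8,9,10}→35
  8 left: {0,1,4,5,6,8,9,10}→28  {1,4,5,6,7,8,9,10}→56  {2,3,5,6,7,8,9,10}→56  {3,4,5,6,7,8,9,10}→70
  9 left: {0,1,4,5,6,7,8,9,10}→84  {1,3,4,5,6,7,8,9,10}→126  {2,3,4,5,6,7,8,9,10}→126
  placing 0:q first → 252 extensions
  placing 2:s first → 210 extensions
total linear extensions = 462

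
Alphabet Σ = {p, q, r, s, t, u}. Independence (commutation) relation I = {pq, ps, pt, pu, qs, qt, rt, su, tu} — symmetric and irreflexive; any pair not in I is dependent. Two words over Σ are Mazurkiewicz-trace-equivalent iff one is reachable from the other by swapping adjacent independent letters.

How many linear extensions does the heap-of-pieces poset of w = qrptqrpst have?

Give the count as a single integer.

38

#0=q has no predecessor
#1=r depends on [0:q]
#2=p depends on [1:r]
#3=t has no predecessor
#4=q depends on [1:r]
#5=r depends on [2:p, 4:q]
#6=p depends on [5:r]
#7=s depends on [3:t, 5:r]
#8=t depends on [7:s]
sources: [0:q, 3:t]
N(rest) = Σ N(rest − s) over sources s of rest; N(one piece) = 1:
  size 1 → [6]=1  [8]=1
  size 2 → [6,8]=2  [7,8]=1
  size 3 → [3,7,8]=1  [6,7,8]=3
  size 4 → [3,6,7,8]=4  [5,6,7,8]=3
  size 5 → [2,5,6,7,8]=3  [3,5,6,7,8]=7  [4,5,6,7,8]=3
  size 6 → [2,3,5,6,7,8]=10  [2,4,5,6,7,8]=6  [3,4,5,6,7,8]=10
  size 7 → [1,2,4,5,6,7,8]=6  [2,3,4,5,6,7,8]=26
  first=0(q) contributes 32
  first=3(t) contributes 6
|[w]| = 38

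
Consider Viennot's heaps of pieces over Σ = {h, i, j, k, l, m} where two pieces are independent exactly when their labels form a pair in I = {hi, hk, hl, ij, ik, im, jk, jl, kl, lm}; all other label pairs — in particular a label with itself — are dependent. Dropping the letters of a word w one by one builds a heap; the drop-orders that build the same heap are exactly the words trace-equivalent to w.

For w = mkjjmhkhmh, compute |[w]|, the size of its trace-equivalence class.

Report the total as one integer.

drop 0:m onto floor
drop 1:k onto {0:m}
drop 2:j onto {0:m}
drop 3:j onto {2:j}
drop 4:m onto {1:k, 3:j}
drop 5:h onto {4:m}
drop 6:k onto {4:m}
drop 7:h onto {5:h}
drop 8:m onto {6:k, 7:h}
drop 9:h onto {8:m}
ground layer = {0:m}
drop-orders for the pieces not yet dropped (sum over which currently-grounded one goes next):
  1 to go: {9} 1
  2 to go: {8,9} 1
  3 to go: {6,8,9} 1  {7,8,9} 1
  4 to go: {5,7,8,9} 1  {6,7,8,9} 2
  5 to go: {5,6,7,8,9} 3
  6 to go: {4,5,6,7,8,9} 3
  7 to go: {1,4,5,6,7,8,9} 3  {3,4,5,6,7,8,9} 3
  8 to go: {1,3,4,5,6,7,8,9} 6  {2,3,4,5,6,7,8,9} 3
  if 0:m drops first: 9 orders

9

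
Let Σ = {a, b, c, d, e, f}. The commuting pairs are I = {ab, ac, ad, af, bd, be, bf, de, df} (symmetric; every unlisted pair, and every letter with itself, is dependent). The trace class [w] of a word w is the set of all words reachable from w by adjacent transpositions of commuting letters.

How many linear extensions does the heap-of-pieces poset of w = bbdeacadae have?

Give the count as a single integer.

570

drop 0:b onto floor
drop 1:b onto {0:b}
drop 2:d onto floor
drop 3:e onto floor
drop 4:a onto {3:e}
drop 5:c onto {1:b, 2:d, 3:e}
drop 6:a onto {4:a}
drop 7:d onto {5:c}
drop 8:a onto {6:a}
drop 9:e onto {5:c, 8:a}
ground layer = {0:b, 2:d, 3:e}
drop-orders for the pieces not yet dropped (sum over which currently-grounded one goes next):
  1 to go: {7} 1  {9} 1
  2 to go: {7,9} 2  {8,9} 1
  3 to go: {5,7,9} 2  {6,8,9} 1  {7,8,9} 3
  4 to go: {1,5,7,9} 2  {2,5,7,9} 2  {4,6,8,9} 1  {5,7,8,9} 5  {6,7,8,9} 4
  5 to go: {0,1,5,7,9} 2  {1,2,5,7,9} 4  {1,5,7,8,9} 7  {2,5,7,8,9} 7  {4,6,7,8,9} 5  {5,6,7,8,9} 9
  6 to go: {0,1,2,5,7,9} 6  {0,1,5,7,8,9} 9  {1,2,5,7,8,9} 18  {1,5,6,7,8,9} 16  {2,5,6,7,8,9} 16  {4,5,6,7,8,9} 14
  7 to go: {0,1,2,5,7,8,9} 33  {0,1,5,6,7,8,9} 25  {1,2,5,6,7,8,9} 50  {1,4,5,6,7,8,9} 30  {2,4,5,6,7,8,9} 30  {3,4,5,6,7,8,9} 14
  8 to go: {0,1,2,5,6,7,8,9} 108  {0,1,4,5,6,7,8,9} 55  {1,2,4,5,6,7,8,9} 110  {1,3,4,5,6,7,8,9} 44  {2,3,4,5,6,7,8,9} 44
  if 0:b drops first: 198 orders
  if 2:d drops first: 99 orders
  if 3:e drops first: 273 orders
heap linearizations: 570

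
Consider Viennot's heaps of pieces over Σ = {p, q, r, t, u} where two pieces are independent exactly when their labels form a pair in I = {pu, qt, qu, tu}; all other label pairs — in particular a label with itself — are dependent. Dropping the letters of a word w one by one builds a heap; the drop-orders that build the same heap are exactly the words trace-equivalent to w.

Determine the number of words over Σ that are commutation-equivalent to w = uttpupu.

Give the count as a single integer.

#0=u has no predecessor
#1=t has no predecessor
#2=t depends on [1:t]
#3=p depends on [2:t]
#4=u depends on [0:u]
#5=p depends on [3:p]
#6=u depends on [4:u]
sources: [0:u, 1:t]
N(rest) = Σ N(rest − s) over sources s of rest; N(one piece) = 1:
  size 1 → [5]=1  [6]=1
  size 2 → [3,5]=1  [4,6]=1  [5,6]=2
  size 3 → [0,4,6]=1  [2,3,5]=1  [3,5,6]=3  [4,5,6]=3
  size 4 → [0,4,5,6]=4  [1,2,3,5]=1  [2,3,5,6]=4  [3,4,5,6]=6
  size 5 → [0,3,4,5,6]=10  [1,2,3,5,6]=5  [2,3,4,5,6]=10
  first=0(u) contributes 15
  first=1(t) contributes 20
|[w]| = 35

35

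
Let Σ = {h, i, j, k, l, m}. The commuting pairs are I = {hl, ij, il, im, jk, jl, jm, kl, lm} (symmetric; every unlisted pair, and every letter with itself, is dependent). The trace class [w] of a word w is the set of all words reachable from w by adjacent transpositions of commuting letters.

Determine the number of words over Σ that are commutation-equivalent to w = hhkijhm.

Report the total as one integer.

3

0(h) covers ∅
1(h) covers 0:h
2(k) covers 1:h
3(i) covers 2:k
4(j) covers 1:h
5(h) covers 3:i, 4:j
6(m) covers 5:h
floor of heap: 0:h
completions by unplaced set U, small U first (add the entries for U minus each lowest piece of U):
  |U|=1: {6}:1
  |U|=2: {5,6}:1
  |U|=3: {3,5,6}:1  {4,5,6}:1
  |U|=4: {2,3,5,6}:1  {3,4,5,6}:2
  |U|=5: {2,3,4,5,6}:3
  start at 0(h): 3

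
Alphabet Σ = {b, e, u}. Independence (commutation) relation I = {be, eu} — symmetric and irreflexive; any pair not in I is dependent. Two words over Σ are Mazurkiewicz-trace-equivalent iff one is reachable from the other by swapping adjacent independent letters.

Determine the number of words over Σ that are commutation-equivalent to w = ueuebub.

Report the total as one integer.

#0=u has no predecessor
#1=e has no predecessor
#2=u depends on [0:u]
#3=e depends on [1:e]
#4=b depends on [2:u]
#5=u depends on [4:b]
#6=b depends on [5:u]
sources: [0:u, 1:e]
N(rest) = Σ N(rest − s) over sources s of rest; N(one piece) = 1:
  size 1 → [3]=1  [6]=1
  size 2 → [1,3]=1  [3,6]=2  [5,6]=1
  size 3 → [1,3,6]=3  [3,5,6]=3  [4,5,6]=1
  size 4 → [1,3,5,6]=6  [2,4,5,6]=1  [3,4,5,6]=4
  size 5 → [0,2,4,5,6]=1  [1,3,4,5,6]=10  [2,3,4,5,6]=5
  first=0(u) contributes 15
  first=1(e) contributes 6
|[w]| = 21

21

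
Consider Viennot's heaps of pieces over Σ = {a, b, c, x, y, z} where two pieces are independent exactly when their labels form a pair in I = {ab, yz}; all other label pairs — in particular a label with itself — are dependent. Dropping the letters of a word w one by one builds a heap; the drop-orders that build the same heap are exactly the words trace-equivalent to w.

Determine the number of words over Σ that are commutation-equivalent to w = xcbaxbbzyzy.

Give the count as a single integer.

12

#0=x has no predecessor
#1=c depends on [0:x]
#2=b depends on [1:c]
#3=a depends on [1:c]
#4=x depends on [2:b, 3:a]
#5=b depends on [4:x]
#6=b depends on [5:b]
#7=z depends on [6:b]
#8=y depends on [6:b]
#9=z depends on [7:z]
#10=y depends on [8:y]
sources: [0:x]
N(rest) = Σ N(rest − s) over sources s of rest; N(one piece) = 1:
  size 1 → [9]=1  [10]=1
  size 2 → [7,9]=1  [8,10]=1  [9,10]=2
  size 3 → [7,9,10]=3  [8,9,10]=3
  size 4 → [7,8,9,10]=6
  size 5 → [6,7,8,9,10]=6
  size 6 → [5,6,7,8,9,10]=6
  size 7 → [4,5,6,7,8,9,10]=6
  size 8 → [2,4,5,6,7,8,9,10]=6  [3,4,5,6,7,8,9,10]=6
  size 9 → [2,3,4,5,6,7,8,9,10]=12
  first=0(x) contributes 12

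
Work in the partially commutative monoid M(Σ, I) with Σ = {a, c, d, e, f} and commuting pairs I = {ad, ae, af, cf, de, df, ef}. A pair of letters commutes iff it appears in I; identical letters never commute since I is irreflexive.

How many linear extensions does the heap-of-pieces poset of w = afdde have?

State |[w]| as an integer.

drop 0:a onto floor
drop 1:f onto floor
drop 2:d onto floor
drop 3:d onto {2:d}
drop 4:e onto floor
ground layer = {0:a, 1:f, 2:d, 4:e}
drop-orders for the pieces not yet dropped (sum over which currently-grounded one goes next):
  1 to go: {0} 1  {1} 1  {3} 1  {4} 1
  2 to go: {0,1} 2  {0,3} 2  {0,4} 2  {1,3} 2  {1,4} 2  {2,3} 1  {3,4} 2
  3 to go: {0,1,3} 6  {0,1,4} 6  {0,2,3} 3  {0,3,4} 6  {1,2,3} 3  {1,3,4} 6  {2,3,4} 3
  if 0:a drops first: 12 orders
  if 1:f drops first: 12 orders
  if 2:d drops first: 24 orders
  if 4:e drops first: 12 orders
heap linearizations: 60

60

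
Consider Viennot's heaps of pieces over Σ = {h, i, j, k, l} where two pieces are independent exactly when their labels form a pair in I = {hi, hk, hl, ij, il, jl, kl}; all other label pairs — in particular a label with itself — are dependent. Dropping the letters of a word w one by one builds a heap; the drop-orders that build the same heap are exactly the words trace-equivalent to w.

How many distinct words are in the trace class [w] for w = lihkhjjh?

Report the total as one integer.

48

piece 0:l — minimal
piece 1:i — minimal
piece 2:h — minimal
piece 3:k rests on {1:i}
piece 4:h rests on {2:h}
piece 5:j rests on {3:k, 4:h}
piece 6:j rests on {5:j}
piece 7:h rests on {6:j}
minimal pieces: {0:l, 1:i, 2:h}
ways to finish when only these pieces remain (= sum over removing one remaining piece with nothing left below it):
  1 left: {0}→1  {7}→1
  2 left: {0,7}→2  {6,7}→1
  3 left: {0,6,7}→3  {5,6,7}→1
  4 left: {0,5,6,7}→4  {3,5,6,7}→1  {4,5,6,7}→1
  5 left: {0,3,5,6,7}→5  {0,4,5,6,7}→5  {1,3,5,6,7}→1  {2,4,5,6,7}→1  {3,4,5,6,7}→2
  6 left: {0,1,3,5,6,7}→6  {0,2,4,5,6,7}→6  {0,3,4,5,6,7}→12  {1,3,4,5,6,7}→3  {2,3,4,5,6,7}→3
  placing 0:l first → 6 extensions
  placing 1:i first → 21 extensions
  placing 2:h first → 21 extensions
total linear extensions = 48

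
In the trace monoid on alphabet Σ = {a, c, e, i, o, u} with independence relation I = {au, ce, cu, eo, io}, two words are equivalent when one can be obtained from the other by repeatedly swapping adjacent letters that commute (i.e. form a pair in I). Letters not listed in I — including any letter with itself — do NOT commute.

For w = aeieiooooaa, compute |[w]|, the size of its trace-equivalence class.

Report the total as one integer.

piece 0:a — minimal
piece 1:e rests on {0:a}
piece 2:i rests on {1:e}
piece 3:e rests on {2:i}
piece 4:i rests on {3:e}
piece 5:o rests on {0:a}
piece 6:o rests on {5:o}
piece 7:o rests on {6:o}
piece 8:o rests on {7:o}
piece 9:a rests on {4:i, 8:o}
piece 10:a rests on {9:a}
minimal pieces: {0:a}
ways to finish when only these pieces remain (= sum over removing one remaining piece with nothing left below it):
  1 left: {10}→1
  2 left: {9,10}→1
  3 left: {4,9,10}→1  {8,9,10}→1
  4 left: {3,4,9,10}→1  {4,8,9,10}→2  {7,8,9,10}→1
  5 left: {2,3,4,9,10}→1  {3,4,8,9,10}→3  {4,7,8,9,10}→3  {6,7,8,9,10}→1
  6 left: {1,2,3,4,9,10}→1  {2,3,4,8,9,10}→4  {3,4,7,8,9,10}→6  {4,6,7,8,9,10}→4  {5,6,7,8,9,10}→1
  7 left: {1,2,3,4,8,9,10}→5  {2,3,4,7,8,9,10}→10  {3,4,6,7,8,9,10}→10  {4,5,6,7,8,9,10}→5
  8 left: {1,2,3,4,7,8,9,10}→15  {2,3,4,6,7,8,9,10}→20  {3,4,5,6,7,8,9,10}→15
  9 left: {1,2,3,4,6,7,8,9,10}→35  {2,3,4,5,6,7,8,9,10}→35
  placing 0:a first → 70 extensions

70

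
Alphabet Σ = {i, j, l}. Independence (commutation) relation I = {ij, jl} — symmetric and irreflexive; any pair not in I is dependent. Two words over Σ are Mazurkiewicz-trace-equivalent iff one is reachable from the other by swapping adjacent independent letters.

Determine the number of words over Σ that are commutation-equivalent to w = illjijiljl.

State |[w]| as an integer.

0(i) covers ∅
1(l) covers 0:i
2(l) covers 1:l
3(j) covers ∅
4(i) covers 2:l
5(j) covers 3:j
6(i) covers 4:i
7(l) covers 6:i
8(j) covers 5:j
9(l) covers 7:l
floor of heap: 0:i, 3:j
completions by unplaced set U, small U first (add the entries for U minus each lowest piece of U):
  |U|=1: {8}:1  {9}:1
  |U|=2: {5,8}:1  {7,9}:1  {8,9}:2
  |U|=3: {3,5,8}:1  {5,8,9}:3  {6,7,9}:1  {7,8,9}:3
  |U|=4: {3,5,8,9}:4  {4,6,7,9}:1  {5,7,8,9}:6  {6,7,8,9}:4
  |U|=5: {2,4,6,7,9}:1  {3,5,7,8,9}:10  {4,6,7,8,9}:5  {5,6,7,8,9}:10
  |U|=6: {1,2,4,6,7,9}:1  {2,4,6,7,8,9}:6  {3,5,6,7,8,9}:20  {4,5,6,7,8,9}:15
  |U|=7: {0,1,2,4,6,7,9}:1  {1,2,4,6,7,8,9}:7  {2,4,5,6,7,8,9}:21  {3,4,5,6,7,8,9}:35
  |U|=8: {0,1,2,4,6,7,8,9}:8  {1,2,4,5,6,7,8,9}:28  {2,3,4,5,6,7,8,9}:56
  start at 0(i): 84
  start at 3(j): 36
sum over floor = 120

120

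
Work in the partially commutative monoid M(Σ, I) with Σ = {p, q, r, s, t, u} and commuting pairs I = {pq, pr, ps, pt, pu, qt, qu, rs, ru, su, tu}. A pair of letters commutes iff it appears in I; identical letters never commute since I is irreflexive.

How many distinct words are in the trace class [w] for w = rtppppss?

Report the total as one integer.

70

piece 0:r — minimal
piece 1:t rests on {0:r}
piece 2:p — minimal
piece 3:p rests on {2:p}
piece 4:p rests on {3:p}
piece 5:p rests on {4:p}
piece 6:s rests on {1:t}
piece 7:s rests on {6:s}
minimal pieces: {0:r, 2:p}
ways to finish when only these pieces remain (= sum over removing one remaining piece with nothing left below it):
  1 left: {5}→1  {7}→1
  2 left: {4,5}→1  {5,7}→2  {6,7}→1
  3 left: {1,6,7}→1  {3,4,5}→1  {4,5,7}→3  {5,6,7}→3
  4 left: {0,1,6,7}→1  {1,5,6,7}→4  {2,3,4,5}→1  {3,4,5,7}→4  {4,5,6,7}→6
  5 left: {0,1,5,6,7}→5  {1,4,5,6,7}→10  {2,3,4,5,7}→5  {3,4,5,6,7}→10
  6 left: {0,1,4,5,6,7}→15  {1,3,4,5,6,7}→20  {2,3,4,5,6,7}→15
  placing 0:r first → 35 extensions
  placing 2:p first → 35 extensions
total linear extensions = 70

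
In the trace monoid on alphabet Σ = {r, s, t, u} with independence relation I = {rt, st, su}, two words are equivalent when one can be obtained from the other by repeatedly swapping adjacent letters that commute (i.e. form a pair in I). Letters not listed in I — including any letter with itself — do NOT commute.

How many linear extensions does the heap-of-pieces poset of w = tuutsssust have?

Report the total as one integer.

drop 0:t onto floor
drop 1:u onto {0:t}
drop 2:u onto {1:u}
drop 3:t onto {2:u}
drop 4:s onto floor
drop 5:s onto {4:s}
drop 6:s onto {5:s}
drop 7:u onto {3:t}
drop 8:s onto {6:s}
drop 9:t onto {7:u}
ground layer = {0:t, 4:s}
drop-orders for the pieces not yet dropped (sum over which currently-grounded one goes next):
  1 to go: {8} 1  {9} 1
  2 to go: {6,8} 1  {7,9} 1  {8,9} 2
  3 to go: {3,7,9} 1  {5,6,8} 1  {6,8,9} 3  {7,8,9} 3
  4 to go: {2,3,7,9} 1  {3,7,8,9} 4  {4,5,6,8} 1  {5,6,8,9} 4  {6,7,8,9} 6
  5 to go: {1,2,3,7,9} 1  {2,3,7,8,9} 5  {3,6,7,8,9} 10  {4,5,6,8,9} 5  {5,6,7,8,9} 10
  6 to go: {0,1,2,3,7,9} 1  {1,2,3,7,8,9} 6  {2,3,6,7,8,9} 15  {3,5,6,7,8,9} 20  {4,5,6,7,8,9} 15
  7 to go: {0,1,2,3,7,8,9} 7  {1,2,3,6,7,8,9} 21  {2,3,5,6,7,8,9} 35  {3,4,5,6,7,8,9} 35
  8 to go: {0,1,2,3,6,7,8,9} 28  {1,2,3,5,6,7,8,9} 56  {2,3,4,5,6,7,8,9} 70
  if 0:t drops first: 126 orders
  if 4:s drops first: 84 orders
heap linearizations: 210

210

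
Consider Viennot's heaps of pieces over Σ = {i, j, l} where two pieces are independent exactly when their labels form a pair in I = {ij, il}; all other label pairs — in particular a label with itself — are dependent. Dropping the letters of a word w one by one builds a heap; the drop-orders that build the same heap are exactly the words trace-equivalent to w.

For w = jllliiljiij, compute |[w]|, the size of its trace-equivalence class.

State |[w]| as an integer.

piece 0:j — minimal
piece 1:l rests on {0:j}
piece 2:l rests on {1:l}
piece 3:l rests on {2:l}
piece 4:i — minimal
piece 5:i rests on {4:i}
piece 6:l rests on {3:l}
piece 7:j rests on {6:l}
piece 8:i rests on {5:i}
piece 9:i rests on {8:i}
piece 10:j rests on {7:j}
minimal pieces: {0:j, 4:i}
ways to finish when only these pieces remain (= sum over removing one remaining piece with nothing left below it):
  1 left: {9}→1  {10}→1
  2 left: {7,10}→1  {8,9}→1  {9,10}→2
  3 left: {5,8,9}→1  {6,7,10}→1  {7,9,10}→3  {8,9,10}→3
  4 left: {3,6,7,10}→1  {4,5,8,9}→1  {5,8,9,10}→4  {6,7,9,10}→4  {7,8,9,10}→6
  5 left: {2,3,6,7,10}→1  {3,6,7,9,10}→5  {4,5,8,9,10}→5  {5,7,8,9,10}→10  {6,7,8,9,10}→10
  6 left: {1,2,3,6,7,10}→1  {2,3,6,7,9,10}→6  {3,6,7,8,9,10}→15  {4,5,7,8,9,10}→15  {5,6,7,8,9,10}→20
  7 left: {0,1,2,3,6,7,10}→1  {1,2,3,6,7,9,10}→7  {2,3,6,7,8,9,10}→21  {3,5,6,7,8,9,10}→35  {4,5,6,7,8,9,10}→35
  8 left: {0,1,2,3,6,7,9,10}→8  {1,2,3,6,7,8,9,10}→28  {2,3,5,6,7,8,9,10}→56  {3,4,5,6,7,8,9,10}→70
  9 left: {0,1,2,3,6,7,8,9,10}→36  {1,2,3,5,6,7,8,9,10}→84  {2,3,4,5,6,7,8,9,10}→126
  placing 0:j first → 210 extensions
  placing 4:i first → 120 extensions
total linear extensions = 330

330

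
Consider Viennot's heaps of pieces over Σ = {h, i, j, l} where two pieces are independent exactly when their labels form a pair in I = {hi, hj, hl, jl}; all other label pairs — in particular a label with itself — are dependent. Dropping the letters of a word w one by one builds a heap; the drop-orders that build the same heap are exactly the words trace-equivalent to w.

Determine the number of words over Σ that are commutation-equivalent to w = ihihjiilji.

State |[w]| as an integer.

0(i) covers ∅
1(h) covers ∅
2(i) covers 0:i
3(h) covers 1:h
4(j) covers 2:i
5(i) covers 4:j
6(i) covers 5:i
7(l) covers 6:i
8(j) covers 6:i
9(i) covers 7:l, 8:j
floor of heap: 0:i, 1:h
completions by unplaced set U, small U first (add the entries for U minus each lowest piece of U):
  |U|=1: {3}:1  {9}:1
  |U|=2: {1,3}:1  {3,9}:2  {7,9}:1  {8,9}:1
  |U|=3: {1,3,9}:3  {3,7,9}:3  {3,8,9}:3  {7,8,9}:2
  |U|=4: {1,3,7,9}:6  {1,3,8,9}:6  {3,7,8,9}:8  {6,7,8,9}:2
  |U|=5: {1,3,7,8,9}:20  {3,6,7,8,9}:10  {5,6,7,8,9}:2
  |U|=6: {1,3,6,7,8,9}:30  {3,5,6,7,8,9}:12  {4,5,6,7,8,9}:2
  |U|=7: {1,3,5,6,7,8,9}:42  {2,4,5,6,7,8,9}:2  {3,4,5,6,7,8,9}:14
  |U|=8: {0,2,4,5,6,7,8,9}:2  {1,3,4,5,6,7,8,9}:56  {2,3,4,5,6,7,8,9}:16
  start at 0(i): 72
  start at 1(h): 18
sum over floor = 90

90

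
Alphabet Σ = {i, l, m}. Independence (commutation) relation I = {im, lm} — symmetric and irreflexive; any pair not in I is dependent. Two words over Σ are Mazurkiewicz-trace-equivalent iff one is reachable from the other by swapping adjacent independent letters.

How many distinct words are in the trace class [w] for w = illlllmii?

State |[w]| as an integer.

drop 0:i onto floor
drop 1:l onto {0:i}
drop 2:l onto {1:l}
drop 3:l onto {2:l}
drop 4:l onto {3:l}
drop 5:l onto {4:l}
drop 6:m onto floor
drop 7:i onto {5:l}
drop 8:i onto {7:i}
ground layer = {0:i, 6:m}
drop-orders for the pieces not yet dropped (sum over which currently-grounded one goes next):
  1 to go: {6} 1  {8} 1
  2 to go: {6,8} 2  {7,8} 1
  3 to go: {5,7,8} 1  {6,7,8} 3
  4 to go: {4,5,7,8} 1  {5,6,7,8} 4
  5 to go: {3,4,5,7,8} 1  {4,5,6,7,8} 5
  6 to go: {2,3,4,5,7,8} 1  {3,4,5,6,7,8} 6
  7 to go: {1,2,3,4,5,7,8} 1  {2,3,4,5,6,7,8} 7
  if 0:i drops first: 8 orders
  if 6:m drops first: 1 orders
heap linearizations: 9

9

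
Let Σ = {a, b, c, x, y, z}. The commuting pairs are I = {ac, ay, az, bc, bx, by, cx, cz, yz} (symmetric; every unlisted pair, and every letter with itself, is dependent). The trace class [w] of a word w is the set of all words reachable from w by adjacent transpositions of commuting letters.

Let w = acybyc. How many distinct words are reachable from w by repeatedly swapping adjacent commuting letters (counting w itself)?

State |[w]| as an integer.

#0=a has no predecessor
#1=c has no predecessor
#2=y depends on [1:c]
#3=b depends on [0:a]
#4=y depends on [2:y]
#5=c depends on [4:y]
sources: [0:a, 1:c]
N(rest) = Σ N(rest − s) over sources s of rest; N(one piece) = 1:
  size 1 → [3]=1  [5]=1
  size 2 → [0,3]=1  [3,5]=2  [4,5]=1
  size 3 → [0,3,5]=3  [2,4,5]=1  [3,4,5]=3
  size 4 → [0,3,4,5]=6  [1,2,4,5]=1  [2,3,4,5]=4
  first=0(a) contributes 5
  first=1(c) contributes 10
|[w]| = 15

15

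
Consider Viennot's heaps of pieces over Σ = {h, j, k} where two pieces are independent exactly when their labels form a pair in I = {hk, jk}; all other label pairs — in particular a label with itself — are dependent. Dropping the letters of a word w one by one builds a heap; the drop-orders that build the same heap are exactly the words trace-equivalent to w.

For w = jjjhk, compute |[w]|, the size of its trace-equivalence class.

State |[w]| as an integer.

5

0(j) covers ∅
1(j) covers 0:j
2(j) covers 1:j
3(h) covers 2:j
4(k) covers ∅
floor of heap: 0:j, 4:k
completions by unplaced set U, small U first (add the entries for U minus each lowest piece of U):
  |U|=1: {3}:1  {4}:1
  |U|=2: {2,3}:1  {3,4}:2
  |U|=3: {1,2,3}:1  {2,3,4}:3
  start at 0(j): 4
  start at 4(k): 1
sum over floor = 5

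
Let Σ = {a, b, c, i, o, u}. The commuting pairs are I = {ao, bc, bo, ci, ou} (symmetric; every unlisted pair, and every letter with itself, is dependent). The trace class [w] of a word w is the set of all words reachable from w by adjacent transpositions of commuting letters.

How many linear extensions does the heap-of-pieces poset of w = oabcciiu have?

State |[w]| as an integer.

#0=o has no predecessor
#1=a has no predecessor
#2=b depends on [1:a]
#3=c depends on [0:o, 1:a]
#4=c depends on [3:c]
#5=i depends on [0:o, 2:b]
#6=i depends on [5:i]
#7=u depends on [4:c, 6:i]
sources: [0:o, 1:a]
N(rest) = Σ N(rest − s) over sources s of rest; N(one piece) = 1:
  size 1 → [7]=1
  size 2 → [4,7]=1  [6,7]=1
  size 3 → [3,4,7]=1  [4,6,7]=2  [5,6,7]=1
  size 4 → [2,5,6,7]=1  [3,4,6,7]=3  [4,5,6,7]=3
  size 5 → [2,4,5,6,7]=4  [3,4,5,6,7]=6
  size 6 → [0,3,4,5,6,7]=6  [2,3,4,5,6,7]=10
  first=0(o) contributes 10
  first=1(a) contributes 16
|[w]| = 26

26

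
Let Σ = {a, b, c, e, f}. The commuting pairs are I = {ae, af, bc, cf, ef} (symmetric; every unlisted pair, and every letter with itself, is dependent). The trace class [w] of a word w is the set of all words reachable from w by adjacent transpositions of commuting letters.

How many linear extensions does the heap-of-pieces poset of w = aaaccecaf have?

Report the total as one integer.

9

drop 0:a onto floor
drop 1:a onto {0:a}
drop 2:a onto {1:a}
drop 3:c onto {2:a}
drop 4:c onto {3:c}
drop 5:e onto {4:c}
drop 6:c onto {5:e}
drop 7:a onto {6:c}
drop 8:f onto floor
ground layer = {0:a, 8:f}
drop-orders for the pieces not yet dropped (sum over which currently-grounded one goes next):
  1 to go: {7} 1  {8} 1
  2 to go: {6,7} 1  {7,8} 2
  3 to go: {5,6,7} 1  {6,7,8} 3
  4 to go: {4,5,6,7} 1  {5,6,7,8} 4
  5 to go: {3,4,5,6,7} 1  {4,5,6,7,8} 5
  6 to go: {2,3,4,5,6,7} 1  {3,4,5,6,7,8} 6
  7 to go: {1,2,3,4,5,6,7} 1  {2,3,4,5,6,7,8} 7
  if 0:a drops first: 8 orders
  if 8:f drops first: 1 orders
heap linearizations: 9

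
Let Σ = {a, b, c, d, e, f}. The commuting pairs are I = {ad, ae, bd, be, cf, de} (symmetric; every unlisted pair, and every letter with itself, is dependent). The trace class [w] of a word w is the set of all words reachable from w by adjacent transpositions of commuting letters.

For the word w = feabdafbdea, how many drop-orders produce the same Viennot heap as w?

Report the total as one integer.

240

drop 0:f onto floor
drop 1:e onto {0:f}
drop 2:a onto {0:f}
drop 3:b onto {2:a}
drop 4:d onto {0:f}
drop 5:a onto {3:b}
drop 6:f onto {1:e, 4:d, 5:a}
drop 7:b onto {6:f}
drop 8:d onto {6:f}
drop 9:e onto {6:f}
drop 10:a onto {7:b}
ground layer = {0:f}
drop-orders for the pieces not yet dropped (sum over which currently-grounded one goes next):
  1 to go: {8} 1  {9} 1  {10} 1
  2 to go: {7,10} 1  {8,9} 2  {8,10} 2  {9,10} 2
  3 to go: {7,8,10} 3  {7,9,10} 3  {8,9,10} 6
  4 to go: {7,8,9,10} 12
  5 to go: {6,7,8,9,10} 12
  6 to go: {1,6,7,8,9,10} 12  {4,6,7,8,9,10} 12  {5,6,7,8,9,10} 12
  7 to go: {1,4,6,7,8,9,10} 24  {1,5,6,7,8,9,10} 24  {3,5,6,7,8,9,10} 12  {4,5,6,7,8,9,10} 24
  8 to go: {1,3,5,6,7,8,9,10} 36  {1,4,5,6,7,8,9,10} 72  {2,3,5,6,7,8,9,10} 12  {3,4,5,6,7,8,9,10} 36
  9 to go: {1,2,3,5,6,7,8,9,10} 48  {1,3,4,5,6,7,8,9,10} 144  {2,3,4,5,6,7,8,9,10} 48
  if 0:f drops first: 240 orders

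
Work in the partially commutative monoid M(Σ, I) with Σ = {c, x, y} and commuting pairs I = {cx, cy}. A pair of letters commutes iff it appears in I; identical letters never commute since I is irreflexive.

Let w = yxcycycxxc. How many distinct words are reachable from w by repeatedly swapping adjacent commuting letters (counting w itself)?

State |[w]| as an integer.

210

drop 0:y onto floor
drop 1:x onto {0:y}
drop 2:c onto floor
drop 3:y onto {1:x}
drop 4:c onto {2:c}
drop 5:y onto {3:y}
drop 6:c onto {4:c}
drop 7:x onto {5:y}
drop 8:x onto {7:x}
drop 9:c onto {6:c}
ground layer = {0:y, 2:c}
drop-orders for the pieces not yet dropped (sum over which currently-grounded one goes next):
  1 to go: {8} 1  {9} 1
  2 to go: {6,9} 1  {7,8} 1  {8,9} 2
  3 to go: {4,6,9} 1  {5,7,8} 1  {6,8,9} 3  {7,8,9} 3
  4 to go: {2,4,6,9} 1  {3,5,7,8} 1  {4,6,8,9} 4  {5,7,8,9} 4  {6,7,8,9} 6
  5 to go: {1,3,5,7,8} 1  {2,4,6,8,9} 5  {3,5,7,8,9} 5  {4,6,7,8,9} 10  {5,6,7,8,9} 10
  6 to go: {0,1,3,5,7,8} 1  {1,3,5,7,8,9} 6  {2,4,6,7,8,9} 15  {3,5,6,7,8,9} 15  {4,5,6,7,8,9} 20
  7 to go: {0,1,3,5,7,8,9} 7  {1,3,5,6,7,8,9} 21  {2,4,5,6,7,8,9} 35  {3,4,5,6,7,8,9} 35
  8 to go: {0,1,3,5,6,7,8,9} 28  {1,3,4,5,6,7,8,9} 56  {2,3,4,5,6,7,8,9} 70
  if 0:y drops first: 126 orders
  if 2:c drops first: 84 orders
heap linearizations: 210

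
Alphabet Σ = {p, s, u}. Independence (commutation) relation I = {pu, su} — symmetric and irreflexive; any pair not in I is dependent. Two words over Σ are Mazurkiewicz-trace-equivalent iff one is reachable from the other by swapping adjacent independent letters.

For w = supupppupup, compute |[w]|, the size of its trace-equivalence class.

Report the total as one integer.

330

#0=s has no predecessor
#1=u has no predecessor
#2=p depends on [0:s]
#3=u depends on [1:u]
#4=p depends on [2:p]
#5=p depends on [4:p]
#6=p depends on [5:p]
#7=u depends on [3:u]
#8=p depends on [6:p]
#9=u depends on [7:u]
#10=p depends on [8:p]
sources: [0:s, 1:u]
N(rest) = Σ N(rest − s) over sources s of rest; N(one piece) = 1:
  size 1 → [9]=1  [10]=1
  size 2 → [7,9]=1  [8,10]=1  [9,10]=2
  size 3 → [3,7,9]=1  [6,8,10]=1  [7,9,10]=3  [8,9,10]=3
  size 4 → [1,3,7,9]=1  [3,7,9,10]=4  [5,6,8,10]=1  [6,8,9,10]=4  [7,8,9,10]=6
  size 5 → [1,3,7,9,10]=5  [3,7,8,9,10]=10  [4,5,6,8,10]=1  [5,6,8,9,10]=5  [6,7,8,9,10]=10
  size 6 → [1,3,7,8,9,10]=15  [2,4,5,6,8,10]=1  [3,6,7,8,9,10]=20  [4,5,6,8,9,10]=6  [5,6,7,8,9,10]=15
  size 7 → [0,2,4,5,6,8,10]=1  [1,3,6,7,8,9,10]=35  [2,4,5,6,8,9,10]=7  [3,5,6,7,8,9,10]=35  [4,5,6,7,8,9,10]=21
  size 8 → [0,2,4,5,6,8,9,10]=8  [1,3,5,6,7,8,9,10]=70  [2,4,5,6,7,8,9,10]=28  [3,4,5,6,7,8,9,10]=56
  size 9 → [0,2,4,5,6,7,8,9,10]=36  [1,3,4,5,6,7,8,9,10]=126  [2,3,4,5,6,7,8,9,10]=84
  first=0(s) contributes 210
  first=1(u) contributes 120
|[w]| = 330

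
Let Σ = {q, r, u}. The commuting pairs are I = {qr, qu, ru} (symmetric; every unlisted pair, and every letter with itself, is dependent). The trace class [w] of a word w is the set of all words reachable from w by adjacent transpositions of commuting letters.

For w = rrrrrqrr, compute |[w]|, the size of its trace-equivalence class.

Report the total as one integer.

0(r) covers ∅
1(r) covers 0:r
2(r) covers 1:r
3(r) covers 2:r
4(r) covers 3:r
5(q) covers ∅
6(r) covers 4:r
7(r) covers 6:r
floor of heap: 0:r, 5:q
completions by unplaced set U, small U first (add the entries for U minus each lowest piece of U):
  |U|=1: {5}:1  {7}:1
  |U|=2: {5,7}:2  {6,7}:1
  |U|=3: {4,6,7}:1  {5,6,7}:3
  |U|=4: {3,4,6,7}:1  {4,5,6,7}:4
  |U|=5: {2,3,4,6,7}:1  {3,4,5,6,7}:5
  |U|=6: {1,2,3,4,6,7}:1  {2,3,4,5,6,7}:6
  start at 0(r): 7
  start at 5(q): 1
sum over floor = 8

8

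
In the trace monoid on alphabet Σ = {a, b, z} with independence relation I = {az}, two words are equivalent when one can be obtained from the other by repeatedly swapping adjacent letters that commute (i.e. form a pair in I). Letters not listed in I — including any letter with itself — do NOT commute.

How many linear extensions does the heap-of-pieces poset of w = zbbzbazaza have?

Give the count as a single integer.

10

drop 0:z onto floor
drop 1:b onto {0:z}
drop 2:b onto {1:b}
drop 3:z onto {2:b}
drop 4:b onto {3:z}
drop 5:a onto {4:b}
drop 6:z onto {4:b}
drop 7:a onto {5:a}
drop 8:z onto {6:z}
drop 9:a onto {7:a}
ground layer = {0:z}
drop-orders for the pieces not yet dropped (sum over which currently-grounded one goes next):
  1 to go: {8} 1  {9} 1
  2 to go: {6,8} 1  {7,9} 1  {8,9} 2
  3 to go: {5,7,9} 1  {6,8,9} 3  {7,8,9} 3
  4 to go: {5,7,8,9} 4  {6,7,8,9} 6
  5 to go: {5,6,7,8,9} 10
  6 to go: {4,5,6,7,8,9} 10
  7 to go: {3,4,5,6,7,8,9} 10
  8 to go: {2,3,4,5,6,7,8,9} 10
  if 0:z drops first: 10 orders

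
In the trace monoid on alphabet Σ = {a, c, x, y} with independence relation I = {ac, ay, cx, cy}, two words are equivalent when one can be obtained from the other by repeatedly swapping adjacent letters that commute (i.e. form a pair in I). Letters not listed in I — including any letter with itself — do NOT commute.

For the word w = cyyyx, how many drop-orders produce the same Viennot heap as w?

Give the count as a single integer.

0(c) covers ∅
1(y) covers ∅
2(y) covers 1:y
3(y) covers 2:y
4(x) covers 3:y
floor of heap: 0:c, 1:y
completions by unplaced set U, small U first (add the entries for U minus each lowest piece of U):
  |U|=1: {0}:1  {4}:1
  |U|=2: {0,4}:2  {3,4}:1
  |U|=3: {0,3,4}:3  {2,3,4}:1
  start at 0(c): 1
  start at 1(y): 4
sum over floor = 5

5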